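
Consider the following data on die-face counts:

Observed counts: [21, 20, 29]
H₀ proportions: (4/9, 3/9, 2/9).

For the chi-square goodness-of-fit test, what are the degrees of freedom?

degrees of freedom = 2

df = k − 1 = 3 − 1 = 2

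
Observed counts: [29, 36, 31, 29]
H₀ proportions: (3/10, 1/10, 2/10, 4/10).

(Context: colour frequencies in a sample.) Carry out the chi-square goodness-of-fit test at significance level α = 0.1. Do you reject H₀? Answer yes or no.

reject H₀: yes

n = 125; E_i = n·p_i = [37.50, 12.50, 25.00, 50.00]
χ² = (29−37.50)²/37.50 + (36−12.50)²/12.50 + (31−25.00)²/25.00 + (29−50.00)²/50.00 = 56.3667
df = 3
p-value (upper-tail) = 0.00000
At α=0.1: p < α → reject H₀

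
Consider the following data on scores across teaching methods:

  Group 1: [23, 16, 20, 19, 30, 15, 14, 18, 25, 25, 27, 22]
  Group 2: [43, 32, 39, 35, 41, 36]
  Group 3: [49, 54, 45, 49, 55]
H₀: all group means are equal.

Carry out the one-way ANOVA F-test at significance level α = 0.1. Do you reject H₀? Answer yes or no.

Group means [21.17, 37.67, 50.40], grand mean 31.826
SSB = Σnᵢ(x̄ᵢ−x̄)² = 3293.104; SSW = ΣΣ(x−x̄ᵢ)² = 428.200
MSB = 3293.104/2 = 1646.5522; MSW = 428.200/20 = 21.4100
F = MSB/MSW = 76.9058
df = (2, 20)
p-value (upper-tail) = 0.00000
At α=0.1: p < α → reject H₀

reject H₀: yes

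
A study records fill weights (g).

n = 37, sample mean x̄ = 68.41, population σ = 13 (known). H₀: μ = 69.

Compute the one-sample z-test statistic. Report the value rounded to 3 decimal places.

test statistic = -0.276

SE = σ/√n = 13/√37 = 2.1372
z = (x̄−μ₀)/SE = (68.41−69)/2.1372 = -0.2761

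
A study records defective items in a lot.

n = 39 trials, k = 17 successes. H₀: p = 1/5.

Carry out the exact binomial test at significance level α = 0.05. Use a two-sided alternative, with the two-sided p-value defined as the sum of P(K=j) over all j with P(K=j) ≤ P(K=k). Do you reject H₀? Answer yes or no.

reject H₀: yes

Exact binomial: n=39, k=17, p₀=1/5=0.2000
P(X=j) = C(n,j)·p₀^j·(1−p₀)^(n−j); p = Σ P(X=j) over j with P(X=j) ≤ P(X=17)
p-value (two-sided) = 0.00087
At α=0.05: p < α → reject H₀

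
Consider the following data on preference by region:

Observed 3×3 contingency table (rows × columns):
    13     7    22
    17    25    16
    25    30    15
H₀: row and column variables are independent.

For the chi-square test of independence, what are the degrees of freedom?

df = (r−1)(c−1) = (3−1)·(3−1) = 4

degrees of freedom = 4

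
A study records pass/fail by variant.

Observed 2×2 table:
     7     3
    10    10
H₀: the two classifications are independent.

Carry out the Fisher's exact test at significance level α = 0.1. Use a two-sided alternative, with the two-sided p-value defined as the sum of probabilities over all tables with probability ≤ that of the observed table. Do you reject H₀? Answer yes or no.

reject H₀: no

Margins: r₁=10, r₂=20, c₁=17, c₂=13, n=30
p_obs = C(10,7)·C(20,10)/C(30,17); sum pmf over tables with pmf ≤ p_obs
p-value (two-sided) = 0.44041
At α=0.1: p ≥ α → fail to reject H₀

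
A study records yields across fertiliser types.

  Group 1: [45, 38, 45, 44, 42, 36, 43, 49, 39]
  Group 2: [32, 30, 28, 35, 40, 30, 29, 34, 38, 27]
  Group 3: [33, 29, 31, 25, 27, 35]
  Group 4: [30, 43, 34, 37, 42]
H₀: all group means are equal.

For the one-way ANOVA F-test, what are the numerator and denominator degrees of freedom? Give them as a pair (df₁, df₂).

degrees of freedom = [3, 26]

k = 4 groups, N = 30 total
df = (k−1, N−k) = (4−1, 30−4) = (3, 26)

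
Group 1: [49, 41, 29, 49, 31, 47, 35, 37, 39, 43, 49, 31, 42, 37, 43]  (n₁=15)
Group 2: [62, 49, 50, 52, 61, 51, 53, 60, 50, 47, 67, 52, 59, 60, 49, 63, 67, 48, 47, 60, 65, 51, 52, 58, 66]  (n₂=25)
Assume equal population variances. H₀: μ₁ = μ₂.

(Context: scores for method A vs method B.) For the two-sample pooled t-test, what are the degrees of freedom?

degrees of freedom = 38

df = n₁ + n₂ − 2 = 15 + 25 − 2 = 38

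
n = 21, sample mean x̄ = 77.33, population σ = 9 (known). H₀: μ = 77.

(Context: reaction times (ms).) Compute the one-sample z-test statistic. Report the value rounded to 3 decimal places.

test statistic = 0.168

SE = σ/√n = 9/√21 = 1.9640
z = (x̄−μ₀)/SE = (77.33−77)/1.9640 = 0.1680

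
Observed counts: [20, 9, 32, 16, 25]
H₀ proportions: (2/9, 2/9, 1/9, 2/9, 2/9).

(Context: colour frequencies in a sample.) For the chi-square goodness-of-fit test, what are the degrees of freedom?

df = k − 1 = 5 − 1 = 4

degrees of freedom = 4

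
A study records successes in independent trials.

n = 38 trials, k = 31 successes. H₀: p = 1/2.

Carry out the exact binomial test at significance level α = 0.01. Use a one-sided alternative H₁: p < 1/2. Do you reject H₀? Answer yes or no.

Exact binomial: n=38, k=31, p₀=1/2=0.5000
P(X≤31) from Σ C(n,i)·p₀^i·(1−p₀)^(n−i)
p-value (one-sided, H₁ less) = 0.99999
At α=0.01: p ≥ α → fail to reject H₀

reject H₀: no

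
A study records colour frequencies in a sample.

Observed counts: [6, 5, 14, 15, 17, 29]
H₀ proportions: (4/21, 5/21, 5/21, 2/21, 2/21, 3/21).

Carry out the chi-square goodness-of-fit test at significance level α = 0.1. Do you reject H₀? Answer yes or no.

reject H₀: yes

n = 86; E_i = n·p_i = [16.38, 20.48, 20.48, 8.19, 8.19, 12.29]
χ² = (6−16.38)²/16.38 + (5−20.48)²/20.48 + (14−20.48)²/20.48 + (15−8.19)²/8.19 + (17−8.19)²/8.19 + (29−12.29)²/12.29 = 58.2000
df = 5
p-value (upper-tail) = 0.00000
At α=0.1: p < α → reject H₀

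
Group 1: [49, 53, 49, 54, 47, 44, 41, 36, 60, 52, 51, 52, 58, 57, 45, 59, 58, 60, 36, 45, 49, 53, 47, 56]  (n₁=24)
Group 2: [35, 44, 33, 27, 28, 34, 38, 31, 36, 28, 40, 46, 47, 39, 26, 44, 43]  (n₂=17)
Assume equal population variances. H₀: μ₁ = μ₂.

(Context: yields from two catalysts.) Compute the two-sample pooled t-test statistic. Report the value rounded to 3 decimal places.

x̄₁=50.458, s₁=6.953, n₁=24
x̄₂=36.412, s₂=6.947, n₂=17
s_p² = [23·6.953² + 16·6.947²]/39 = 48.3096
SE = √(s_p²·(1/24+1/17)) = 2.2033
t = (50.458−36.412)/2.2033 = 6.3752
df = 39

test statistic = 6.375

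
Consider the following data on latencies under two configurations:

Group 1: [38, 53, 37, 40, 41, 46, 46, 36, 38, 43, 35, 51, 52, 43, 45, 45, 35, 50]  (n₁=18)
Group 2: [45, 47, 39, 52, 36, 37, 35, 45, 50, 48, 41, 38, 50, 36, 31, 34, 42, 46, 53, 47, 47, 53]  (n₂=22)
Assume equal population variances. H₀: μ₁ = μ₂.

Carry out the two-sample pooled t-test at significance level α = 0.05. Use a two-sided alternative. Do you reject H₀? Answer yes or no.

x̄₁=43.000, s₁=5.921, n₁=18
x̄₂=43.273, s₂=6.677, n₂=22
s_p² = [17·5.921² + 21·6.677²]/38 = 40.3254
SE = √(s_p²·(1/18+1/22)) = 2.0182
t = (43.000−43.273)/2.0182 = -0.1351
df = 38
p-value (two-sided) = 0.89322
At α=0.05: p ≥ α → fail to reject H₀

reject H₀: no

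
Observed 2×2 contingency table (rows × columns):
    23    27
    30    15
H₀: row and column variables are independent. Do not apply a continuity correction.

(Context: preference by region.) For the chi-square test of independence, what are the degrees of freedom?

df = (r−1)(c−1) = (2−1)·(2−1) = 1

degrees of freedom = 1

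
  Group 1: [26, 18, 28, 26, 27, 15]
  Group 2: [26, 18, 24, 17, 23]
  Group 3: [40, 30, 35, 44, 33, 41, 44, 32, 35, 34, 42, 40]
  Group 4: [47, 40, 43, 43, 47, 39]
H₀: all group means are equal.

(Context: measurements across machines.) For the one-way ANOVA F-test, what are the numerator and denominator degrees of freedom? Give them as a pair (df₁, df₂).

k = 4 groups, N = 29 total
df = (k−1, N−k) = (4−1, 29−4) = (3, 25)

degrees of freedom = [3, 25]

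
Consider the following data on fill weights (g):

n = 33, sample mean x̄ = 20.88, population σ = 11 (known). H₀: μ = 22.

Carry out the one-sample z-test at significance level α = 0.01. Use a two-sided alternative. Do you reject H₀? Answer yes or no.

reject H₀: no

SE = σ/√n = 11/√33 = 1.9149
z = (x̄−μ₀)/SE = (20.88−22)/1.9149 = -0.5849
p-value (two-sided) = 0.55861
At α=0.01: p ≥ α → fail to reject H₀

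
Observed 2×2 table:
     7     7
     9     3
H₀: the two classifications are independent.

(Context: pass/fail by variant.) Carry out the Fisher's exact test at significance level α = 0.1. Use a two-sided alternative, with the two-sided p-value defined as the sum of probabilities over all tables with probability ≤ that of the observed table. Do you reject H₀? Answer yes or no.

reject H₀: no

Margins: r₁=14, r₂=12, c₁=16, c₂=10, n=26
p_obs = C(14,7)·C(12,9)/C(26,16); sum pmf over tables with pmf ≤ p_obs
p-value (two-sided) = 0.24752
At α=0.1: p ≥ α → fail to reject H₀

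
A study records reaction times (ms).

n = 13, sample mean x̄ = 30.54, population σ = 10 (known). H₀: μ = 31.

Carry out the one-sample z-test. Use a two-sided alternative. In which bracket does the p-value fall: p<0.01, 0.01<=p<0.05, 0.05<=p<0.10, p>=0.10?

SE = σ/√n = 10/√13 = 2.7735
z = (x̄−μ₀)/SE = (30.54−31)/2.7735 = -0.1659
p-value (two-sided) = 0.86827
→ bracket: p>=0.10

p-value bracket: p>=0.10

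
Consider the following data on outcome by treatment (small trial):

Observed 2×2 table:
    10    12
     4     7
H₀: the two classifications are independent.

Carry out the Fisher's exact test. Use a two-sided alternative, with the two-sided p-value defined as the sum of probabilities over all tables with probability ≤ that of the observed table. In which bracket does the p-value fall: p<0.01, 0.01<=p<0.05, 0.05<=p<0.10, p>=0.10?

p-value bracket: p>=0.10

Margins: r₁=22, r₂=11, c₁=14, c₂=19, n=33
p_obs = C(22,10)·C(11,4)/C(33,14); sum pmf over tables with pmf ≤ p_obs
p-value (two-sided) = 0.71934
→ bracket: p>=0.10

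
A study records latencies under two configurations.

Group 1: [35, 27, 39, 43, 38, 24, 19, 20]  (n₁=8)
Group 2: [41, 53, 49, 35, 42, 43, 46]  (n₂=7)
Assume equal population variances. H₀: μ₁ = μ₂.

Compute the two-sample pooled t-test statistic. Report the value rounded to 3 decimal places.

x̄₁=30.625, s₁=9.273, n₁=8
x̄₂=44.143, s₂=5.843, n₂=7
s_p² = [7·9.273² + 6·5.843²]/13 = 62.0563
SE = √(s_p²·(1/8+1/7)) = 4.0770
t = (30.625−44.143)/4.0770 = -3.3156
df = 13

test statistic = -3.316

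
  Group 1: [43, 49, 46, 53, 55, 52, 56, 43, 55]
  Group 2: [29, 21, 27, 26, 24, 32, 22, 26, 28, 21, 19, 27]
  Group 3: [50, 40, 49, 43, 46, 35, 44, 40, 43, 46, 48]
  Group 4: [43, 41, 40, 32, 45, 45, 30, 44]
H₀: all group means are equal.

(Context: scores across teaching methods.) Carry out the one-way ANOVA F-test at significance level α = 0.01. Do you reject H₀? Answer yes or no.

reject H₀: yes

Group means [50.22, 25.17, 44.00, 40.00], grand mean 38.950
SSB = Σnᵢ(x̄ᵢ−x̄)² = 3712.678; SSW = ΣΣ(x−x̄ᵢ)² = 815.222
MSB = 3712.678/3 = 1237.5593; MSW = 815.222/36 = 22.6451
F = MSB/MSW = 54.6503
df = (3, 36)
p-value (upper-tail) = 0.00000
At α=0.01: p < α → reject H₀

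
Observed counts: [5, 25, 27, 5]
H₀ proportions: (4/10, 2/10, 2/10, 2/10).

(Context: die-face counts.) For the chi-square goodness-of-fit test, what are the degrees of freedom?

degrees of freedom = 3

df = k − 1 = 4 − 1 = 3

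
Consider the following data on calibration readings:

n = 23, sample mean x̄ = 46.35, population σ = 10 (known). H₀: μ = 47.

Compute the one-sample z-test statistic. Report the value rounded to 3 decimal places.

SE = σ/√n = 10/√23 = 2.0851
z = (x̄−μ₀)/SE = (46.35−47)/2.0851 = -0.3117

test statistic = -0.312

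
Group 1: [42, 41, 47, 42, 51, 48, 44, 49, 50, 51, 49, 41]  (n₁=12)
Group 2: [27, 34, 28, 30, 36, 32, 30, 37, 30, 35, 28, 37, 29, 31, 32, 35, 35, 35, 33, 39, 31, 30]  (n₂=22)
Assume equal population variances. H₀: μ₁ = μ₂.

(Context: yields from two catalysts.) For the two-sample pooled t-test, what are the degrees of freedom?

df = n₁ + n₂ − 2 = 12 + 22 − 2 = 32

degrees of freedom = 32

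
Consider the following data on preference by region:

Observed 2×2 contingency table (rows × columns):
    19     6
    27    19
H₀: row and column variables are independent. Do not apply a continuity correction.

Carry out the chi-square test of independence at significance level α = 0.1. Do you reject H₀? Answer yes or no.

reject H₀: no

Row totals [25, 46], col totals [46, 25], n=71
χ² = (19−16.20)²/16.20 + (6−8.80)²/8.80 + (27−29.80)²/29.80 + (19−16.20)²/16.20 = 2.1260
df = 1
p-value (upper-tail) = 0.14482
At α=0.1: p ≥ α → fail to reject H₀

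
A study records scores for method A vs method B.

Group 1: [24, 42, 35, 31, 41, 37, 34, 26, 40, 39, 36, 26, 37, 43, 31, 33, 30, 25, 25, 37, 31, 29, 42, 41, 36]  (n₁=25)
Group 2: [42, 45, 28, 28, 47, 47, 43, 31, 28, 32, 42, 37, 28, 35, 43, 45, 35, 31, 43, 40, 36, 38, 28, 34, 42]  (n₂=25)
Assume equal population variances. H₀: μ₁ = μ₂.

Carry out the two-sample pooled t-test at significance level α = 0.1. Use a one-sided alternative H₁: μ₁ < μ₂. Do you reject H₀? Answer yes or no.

reject H₀: yes

x̄₁=34.040, s₁=5.996, n₁=25
x̄₂=37.120, s₂=6.585, n₂=25
s_p² = [24·5.996² + 24·6.585²]/48 = 39.6583
SE = √(s_p²·(1/25+1/25)) = 1.7812
t = (34.040−37.120)/1.7812 = -1.7292
df = 48
p-value (one-sided, H₁ less) = 0.04510
At α=0.1: p < α → reject H₀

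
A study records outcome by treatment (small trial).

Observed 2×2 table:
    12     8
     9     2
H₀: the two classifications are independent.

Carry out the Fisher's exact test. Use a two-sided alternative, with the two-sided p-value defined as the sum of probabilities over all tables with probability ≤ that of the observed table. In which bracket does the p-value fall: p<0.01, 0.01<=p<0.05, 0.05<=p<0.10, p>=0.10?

Margins: r₁=20, r₂=11, c₁=21, c₂=10, n=31
p_obs = C(20,12)·C(11,9)/C(31,21); sum pmf over tables with pmf ≤ p_obs
p-value (two-sided) = 0.26172
→ bracket: p>=0.10

p-value bracket: p>=0.10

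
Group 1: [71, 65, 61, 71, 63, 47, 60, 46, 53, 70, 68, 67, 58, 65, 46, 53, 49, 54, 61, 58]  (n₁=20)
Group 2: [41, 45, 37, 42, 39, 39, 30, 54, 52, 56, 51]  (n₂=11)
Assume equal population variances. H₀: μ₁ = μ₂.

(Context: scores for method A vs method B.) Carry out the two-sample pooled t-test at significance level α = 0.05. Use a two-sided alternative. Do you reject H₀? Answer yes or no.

x̄₁=59.300, s₁=8.367, n₁=20
x̄₂=44.182, s₂=8.159, n₂=11
s_p² = [19·8.367² + 10·8.159²]/29 = 68.8219
SE = √(s_p²·(1/20+1/11)) = 3.1141
t = (59.300−44.182)/3.1141 = 4.8547
df = 29
p-value (two-sided) = 0.00004
At α=0.05: p < α → reject H₀

reject H₀: yes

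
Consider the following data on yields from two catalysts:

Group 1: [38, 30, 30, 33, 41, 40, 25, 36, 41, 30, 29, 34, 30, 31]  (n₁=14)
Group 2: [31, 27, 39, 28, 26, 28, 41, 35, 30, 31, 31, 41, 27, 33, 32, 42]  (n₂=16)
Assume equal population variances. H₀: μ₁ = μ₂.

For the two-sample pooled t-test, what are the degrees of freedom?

degrees of freedom = 28

df = n₁ + n₂ − 2 = 14 + 16 − 2 = 28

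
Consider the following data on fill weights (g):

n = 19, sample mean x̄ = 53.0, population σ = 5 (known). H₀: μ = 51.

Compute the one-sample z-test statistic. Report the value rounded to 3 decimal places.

test statistic = 1.744

SE = σ/√n = 5/√19 = 1.1471
z = (x̄−μ₀)/SE = (53.0−51)/1.1471 = 1.7436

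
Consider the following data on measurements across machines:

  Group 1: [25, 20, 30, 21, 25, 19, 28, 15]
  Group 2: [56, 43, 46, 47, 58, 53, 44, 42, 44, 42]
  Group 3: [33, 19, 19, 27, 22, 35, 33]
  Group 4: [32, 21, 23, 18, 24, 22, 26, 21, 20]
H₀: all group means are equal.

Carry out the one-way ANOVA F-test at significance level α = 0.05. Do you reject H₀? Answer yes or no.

Group means [22.88, 47.50, 26.86, 23.00], grand mean 30.971
SSB = Σnᵢ(x̄ᵢ−x̄)² = 3946.738; SSW = ΣΣ(x−x̄ᵢ)² = 918.232
MSB = 3946.738/3 = 1315.5795; MSW = 918.232/30 = 30.6077
F = MSB/MSW = 42.9819
df = (3, 30)
p-value (upper-tail) = 0.00000
At α=0.05: p < α → reject H₀

reject H₀: yes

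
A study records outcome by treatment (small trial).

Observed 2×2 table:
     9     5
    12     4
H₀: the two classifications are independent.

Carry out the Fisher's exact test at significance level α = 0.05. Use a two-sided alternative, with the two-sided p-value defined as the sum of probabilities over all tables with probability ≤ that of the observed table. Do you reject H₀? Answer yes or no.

reject H₀: no

Margins: r₁=14, r₂=16, c₁=21, c₂=9, n=30
p_obs = C(14,9)·C(16,12)/C(30,21); sum pmf over tables with pmf ≤ p_obs
p-value (two-sided) = 0.69439
At α=0.05: p ≥ α → fail to reject H₀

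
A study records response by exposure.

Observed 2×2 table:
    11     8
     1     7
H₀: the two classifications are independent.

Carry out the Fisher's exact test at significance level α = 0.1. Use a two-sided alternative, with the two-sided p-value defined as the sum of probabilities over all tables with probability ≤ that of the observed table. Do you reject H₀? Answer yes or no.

reject H₀: yes

Margins: r₁=19, r₂=8, c₁=12, c₂=15, n=27
p_obs = C(19,11)·C(8,1)/C(27,12); sum pmf over tables with pmf ≤ p_obs
p-value (two-sided) = 0.04326
At α=0.1: p < α → reject H₀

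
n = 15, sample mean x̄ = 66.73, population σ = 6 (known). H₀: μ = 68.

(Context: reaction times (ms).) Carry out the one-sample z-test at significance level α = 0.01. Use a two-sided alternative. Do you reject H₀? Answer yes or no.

reject H₀: no

SE = σ/√n = 6/√15 = 1.5492
z = (x̄−μ₀)/SE = (66.73−68)/1.5492 = -0.8198
p-value (two-sided) = 0.41234
At α=0.01: p ≥ α → fail to reject H₀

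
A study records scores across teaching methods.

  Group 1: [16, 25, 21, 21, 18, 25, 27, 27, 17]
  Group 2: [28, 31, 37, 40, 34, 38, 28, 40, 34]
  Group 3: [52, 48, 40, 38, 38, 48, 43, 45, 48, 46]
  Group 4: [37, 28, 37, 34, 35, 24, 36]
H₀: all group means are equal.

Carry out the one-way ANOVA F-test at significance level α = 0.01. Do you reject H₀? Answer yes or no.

reject H₀: yes

Group means [21.89, 34.44, 44.60, 33.00], grand mean 33.829
SSB = Σnᵢ(x̄ᵢ−x̄)² = 2451.460; SSW = ΣΣ(x−x̄ᵢ)² = 677.511
MSB = 2451.460/3 = 817.1534; MSW = 677.511/31 = 21.8552
F = MSB/MSW = 37.3894
df = (3, 31)
p-value (upper-tail) = 0.00000
At α=0.01: p < α → reject H₀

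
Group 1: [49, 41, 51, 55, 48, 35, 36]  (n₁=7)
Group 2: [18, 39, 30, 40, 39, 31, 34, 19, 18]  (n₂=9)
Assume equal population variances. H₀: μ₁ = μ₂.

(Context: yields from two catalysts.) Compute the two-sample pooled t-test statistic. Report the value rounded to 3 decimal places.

test statistic = 3.495

x̄₁=45.000, s₁=7.724, n₁=7
x̄₂=29.778, s₂=9.271, n₂=9
s_p² = [6·7.724² + 8·9.271²]/14 = 74.6825
SE = √(s_p²·(1/7+1/9)) = 4.3551
t = (45.000−29.778)/4.3551 = 3.4953
df = 14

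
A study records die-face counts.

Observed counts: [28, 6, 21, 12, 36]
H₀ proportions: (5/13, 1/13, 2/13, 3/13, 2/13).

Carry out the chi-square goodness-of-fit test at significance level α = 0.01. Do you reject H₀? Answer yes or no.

reject H₀: yes

n = 103; E_i = n·p_i = [39.62, 7.92, 15.85, 23.77, 15.85]
χ² = (28−39.62)²/39.62 + (6−7.92)²/7.92 + (21−15.85)²/15.85 + (12−23.77)²/23.77 + (36−15.85)²/15.85 = 37.0087
df = 4
p-value (upper-tail) = 0.00000
At α=0.01: p < α → reject H₀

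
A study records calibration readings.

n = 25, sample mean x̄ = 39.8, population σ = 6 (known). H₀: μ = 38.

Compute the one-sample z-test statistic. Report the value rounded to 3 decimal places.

test statistic = 1.500

SE = σ/√n = 6/√25 = 1.2000
z = (x̄−μ₀)/SE = (39.8−38)/1.2000 = 1.5000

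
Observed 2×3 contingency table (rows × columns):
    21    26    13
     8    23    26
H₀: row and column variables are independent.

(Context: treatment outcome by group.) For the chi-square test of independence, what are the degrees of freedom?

df = (r−1)(c−1) = (2−1)·(3−1) = 2

degrees of freedom = 2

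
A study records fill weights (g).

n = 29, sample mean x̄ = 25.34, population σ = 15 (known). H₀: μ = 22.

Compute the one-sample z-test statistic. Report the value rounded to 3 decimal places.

test statistic = 1.199

SE = σ/√n = 15/√29 = 2.7854
z = (x̄−μ₀)/SE = (25.34−22)/2.7854 = 1.1991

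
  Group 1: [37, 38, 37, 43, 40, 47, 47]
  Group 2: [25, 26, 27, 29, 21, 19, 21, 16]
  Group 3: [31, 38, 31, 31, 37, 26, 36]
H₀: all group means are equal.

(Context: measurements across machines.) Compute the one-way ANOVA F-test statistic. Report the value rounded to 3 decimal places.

Group means [41.29, 23.00, 32.86], grand mean 31.955
SSB = Σnᵢ(x̄ᵢ−x̄)² = 1256.669; SSW = ΣΣ(x−x̄ᵢ)² = 366.286
MSB = 1256.669/2 = 628.3344; MSW = 366.286/19 = 19.2782
F = MSB/MSW = 32.5930
df = (2, 19)

test statistic = 32.593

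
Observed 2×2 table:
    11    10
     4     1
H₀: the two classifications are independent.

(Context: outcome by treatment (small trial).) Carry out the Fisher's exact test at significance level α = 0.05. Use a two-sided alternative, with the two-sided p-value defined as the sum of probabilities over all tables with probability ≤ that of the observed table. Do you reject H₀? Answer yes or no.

Margins: r₁=21, r₂=5, c₁=15, c₂=11, n=26
p_obs = C(21,11)·C(5,4)/C(26,15); sum pmf over tables with pmf ≤ p_obs
p-value (two-sided) = 0.35619
At α=0.05: p ≥ α → fail to reject H₀

reject H₀: no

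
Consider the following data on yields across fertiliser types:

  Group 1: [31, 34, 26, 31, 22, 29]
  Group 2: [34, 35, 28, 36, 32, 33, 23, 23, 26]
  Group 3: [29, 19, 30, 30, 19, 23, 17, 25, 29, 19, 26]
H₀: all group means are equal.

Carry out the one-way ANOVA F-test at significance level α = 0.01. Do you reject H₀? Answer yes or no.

reject H₀: no

Group means [28.83, 30.00, 24.18], grand mean 27.269
SSB = Σnᵢ(x̄ᵢ−x̄)² = 186.646; SSW = ΣΣ(x−x̄ᵢ)² = 550.470
MSB = 186.646/2 = 93.3228; MSW = 550.470/23 = 23.9335
F = MSB/MSW = 3.8993
df = (2, 23)
p-value (upper-tail) = 0.03482
At α=0.01: p ≥ α → fail to reject H₀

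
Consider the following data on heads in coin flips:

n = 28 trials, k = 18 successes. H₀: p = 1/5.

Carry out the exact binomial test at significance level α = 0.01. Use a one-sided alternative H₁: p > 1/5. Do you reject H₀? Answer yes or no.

reject H₀: yes

Exact binomial: n=28, k=18, p₀=1/5=0.2000
P(X≥18) from Σ C(n,i)·p₀^i·(1−p₀)^(n−i)
p-value (one-sided, H₁ greater) = 0.00000
At α=0.01: p < α → reject H₀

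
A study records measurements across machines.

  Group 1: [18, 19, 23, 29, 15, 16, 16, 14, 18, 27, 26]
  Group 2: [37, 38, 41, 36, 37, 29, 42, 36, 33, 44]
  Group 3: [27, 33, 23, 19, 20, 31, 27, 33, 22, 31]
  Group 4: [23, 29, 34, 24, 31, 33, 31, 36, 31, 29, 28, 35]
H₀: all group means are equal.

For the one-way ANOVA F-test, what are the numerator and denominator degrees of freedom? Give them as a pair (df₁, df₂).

degrees of freedom = [3, 39]

k = 4 groups, N = 43 total
df = (k−1, N−k) = (4−1, 43−4) = (3, 39)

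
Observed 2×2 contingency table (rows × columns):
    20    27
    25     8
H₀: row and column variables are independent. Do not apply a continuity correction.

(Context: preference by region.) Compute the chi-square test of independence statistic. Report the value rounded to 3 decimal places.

Row totals [47, 33], col totals [45, 35], n=80
χ² = (20−26.44)²/26.44 + (27−20.56)²/20.56 + (25−18.56)²/18.56 + (8−14.44)²/14.44 = 8.6858
df = 1

test statistic = 8.686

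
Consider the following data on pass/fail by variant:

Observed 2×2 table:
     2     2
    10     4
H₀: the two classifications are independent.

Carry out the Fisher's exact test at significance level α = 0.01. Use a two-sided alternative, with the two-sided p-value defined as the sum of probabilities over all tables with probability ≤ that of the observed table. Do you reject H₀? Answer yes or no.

reject H₀: no

Margins: r₁=4, r₂=14, c₁=12, c₂=6, n=18
p_obs = C(4,2)·C(14,10)/C(18,12); sum pmf over tables with pmf ≤ p_obs
p-value (two-sided) = 0.56863
At α=0.01: p ≥ α → fail to reject H₀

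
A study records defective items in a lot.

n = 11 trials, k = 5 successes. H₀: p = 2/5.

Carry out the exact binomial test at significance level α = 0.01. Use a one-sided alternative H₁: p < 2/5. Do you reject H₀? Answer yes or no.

Exact binomial: n=11, k=5, p₀=2/5=0.4000
P(X≤5) from Σ C(n,i)·p₀^i·(1−p₀)^(n−i)
p-value (one-sided, H₁ less) = 0.75350
At α=0.01: p ≥ α → fail to reject H₀

reject H₀: no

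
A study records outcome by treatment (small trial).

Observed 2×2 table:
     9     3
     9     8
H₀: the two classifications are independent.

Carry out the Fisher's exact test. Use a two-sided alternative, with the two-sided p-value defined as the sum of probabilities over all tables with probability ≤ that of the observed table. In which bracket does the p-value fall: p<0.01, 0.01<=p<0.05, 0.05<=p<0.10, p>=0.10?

Margins: r₁=12, r₂=17, c₁=18, c₂=11, n=29
p_obs = C(12,9)·C(17,9)/C(29,18); sum pmf over tables with pmf ≤ p_obs
p-value (two-sided) = 0.27317
→ bracket: p>=0.10

p-value bracket: p>=0.10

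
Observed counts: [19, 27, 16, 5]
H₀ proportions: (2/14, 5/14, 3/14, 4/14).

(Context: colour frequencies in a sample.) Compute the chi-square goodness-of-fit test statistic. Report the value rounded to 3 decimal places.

test statistic = 20.319

n = 67; E_i = n·p_i = [9.57, 23.93, 14.36, 19.14]
χ² = (19−9.57)²/9.57 + (27−23.93)²/23.93 + (16−14.36)²/14.36 + (5−19.14)²/19.14 = 20.3189
df = 3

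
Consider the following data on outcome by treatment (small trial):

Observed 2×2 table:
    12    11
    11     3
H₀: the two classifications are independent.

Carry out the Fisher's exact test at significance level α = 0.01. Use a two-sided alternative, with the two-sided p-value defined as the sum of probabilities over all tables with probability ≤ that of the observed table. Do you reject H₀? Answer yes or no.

Margins: r₁=23, r₂=14, c₁=23, c₂=14, n=37
p_obs = C(23,12)·C(14,11)/C(37,23); sum pmf over tables with pmf ≤ p_obs
p-value (two-sided) = 0.16572
At α=0.01: p ≥ α → fail to reject H₀

reject H₀: no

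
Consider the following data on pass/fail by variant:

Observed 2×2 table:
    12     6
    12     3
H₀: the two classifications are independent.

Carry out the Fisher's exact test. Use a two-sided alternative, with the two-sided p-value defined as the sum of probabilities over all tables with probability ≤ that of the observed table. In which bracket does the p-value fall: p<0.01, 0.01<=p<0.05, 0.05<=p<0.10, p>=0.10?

Margins: r₁=18, r₂=15, c₁=24, c₂=9, n=33
p_obs = C(18,12)·C(15,12)/C(33,24); sum pmf over tables with pmf ≤ p_obs
p-value (two-sided) = 0.45849
→ bracket: p>=0.10

p-value bracket: p>=0.10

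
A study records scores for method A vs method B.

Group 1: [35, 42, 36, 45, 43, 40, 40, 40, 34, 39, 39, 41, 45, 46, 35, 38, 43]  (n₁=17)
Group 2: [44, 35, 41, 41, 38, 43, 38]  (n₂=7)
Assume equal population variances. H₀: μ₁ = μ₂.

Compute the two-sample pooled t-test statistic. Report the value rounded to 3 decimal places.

test statistic = 0.037

x̄₁=40.059, s₁=3.682, n₁=17
x̄₂=40.000, s₂=3.162, n₂=7
s_p² = [16·3.682² + 6·3.162²]/22 = 12.5882
SE = √(s_p²·(1/17+1/7)) = 1.5934
t = (40.059−40.000)/1.5934 = 0.0369
df = 22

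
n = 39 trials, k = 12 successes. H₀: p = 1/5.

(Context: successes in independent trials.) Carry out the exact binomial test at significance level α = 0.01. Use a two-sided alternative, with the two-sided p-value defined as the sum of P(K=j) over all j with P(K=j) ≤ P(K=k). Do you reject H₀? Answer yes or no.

Exact binomial: n=39, k=12, p₀=1/5=0.2000
P(X=j) = C(n,j)·p₀^j·(1−p₀)^(n−j); p = Σ P(X=j) over j with P(X=j) ≤ P(X=12)
p-value (two-sided) = 0.10743
At α=0.01: p ≥ α → fail to reject H₀

reject H₀: no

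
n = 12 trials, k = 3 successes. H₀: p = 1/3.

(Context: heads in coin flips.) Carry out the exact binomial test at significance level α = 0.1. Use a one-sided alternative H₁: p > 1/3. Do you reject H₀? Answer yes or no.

Exact binomial: n=12, k=3, p₀=1/3=0.3333
P(X≥3) from Σ C(n,i)·p₀^i·(1−p₀)^(n−i)
p-value (one-sided, H₁ greater) = 0.81888
At α=0.1: p ≥ α → fail to reject H₀

reject H₀: no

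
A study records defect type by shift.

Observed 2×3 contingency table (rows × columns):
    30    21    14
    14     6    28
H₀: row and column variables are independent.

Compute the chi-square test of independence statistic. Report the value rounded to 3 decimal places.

Row totals [65, 48], col totals [44, 27, 42], n=113
χ² = (30−25.31)²/25.31 + (21−15.53)²/15.53 + (14−24.16)²/24.16 + (14−18.69)²/18.69 + (6−11.47)²/11.47 + (28−17.84)²/17.84 = 16.6372
df = 2

test statistic = 16.637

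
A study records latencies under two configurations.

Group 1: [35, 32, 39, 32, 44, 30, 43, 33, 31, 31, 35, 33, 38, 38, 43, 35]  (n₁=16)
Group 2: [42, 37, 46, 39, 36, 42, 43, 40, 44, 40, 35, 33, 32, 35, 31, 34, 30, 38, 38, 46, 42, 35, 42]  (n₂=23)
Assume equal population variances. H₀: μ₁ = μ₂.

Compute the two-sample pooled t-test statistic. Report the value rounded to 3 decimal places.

x̄₁=35.750, s₁=4.597, n₁=16
x̄₂=38.261, s₂=4.683, n₂=23
s_p² = [15·4.597² + 22·4.683²]/37 = 21.6063
SE = √(s_p²·(1/16+1/23)) = 1.5132
t = (35.750−38.261)/1.5132 = -1.6593
df = 37

test statistic = -1.659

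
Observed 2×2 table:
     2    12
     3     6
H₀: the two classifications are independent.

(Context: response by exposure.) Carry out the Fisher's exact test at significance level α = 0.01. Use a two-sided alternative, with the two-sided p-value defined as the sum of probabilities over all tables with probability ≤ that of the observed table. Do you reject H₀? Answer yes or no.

reject H₀: no

Margins: r₁=14, r₂=9, c₁=5, c₂=18, n=23
p_obs = C(14,2)·C(9,3)/C(23,5); sum pmf over tables with pmf ≤ p_obs
p-value (two-sided) = 0.34283
At α=0.01: p ≥ α → fail to reject H₀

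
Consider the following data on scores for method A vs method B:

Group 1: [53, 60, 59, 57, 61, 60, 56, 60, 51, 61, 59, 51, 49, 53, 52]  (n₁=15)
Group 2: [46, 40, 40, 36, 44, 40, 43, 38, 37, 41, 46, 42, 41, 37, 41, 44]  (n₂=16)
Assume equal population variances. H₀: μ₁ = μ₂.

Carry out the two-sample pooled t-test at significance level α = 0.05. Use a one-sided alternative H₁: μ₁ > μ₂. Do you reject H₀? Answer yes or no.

reject H₀: yes

x̄₁=56.133, s₁=4.224, n₁=15
x̄₂=41.000, s₂=3.077, n₂=16
s_p² = [14·4.224² + 15·3.077²]/29 = 13.5080
SE = √(s_p²·(1/15+1/16)) = 1.3209
t = (56.133−41.000)/1.3209 = 11.4568
df = 29
p-value (one-sided, H₁ greater) = 0.00000
At α=0.05: p < α → reject H₀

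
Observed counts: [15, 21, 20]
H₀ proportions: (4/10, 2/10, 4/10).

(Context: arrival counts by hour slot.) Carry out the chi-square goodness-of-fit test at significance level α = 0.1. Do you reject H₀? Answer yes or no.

n = 56; E_i = n·p_i = [22.40, 11.20, 22.40]
χ² = (15−22.40)²/22.40 + (21−11.20)²/11.20 + (20−22.40)²/22.40 = 11.2768
df = 2
p-value (upper-tail) = 0.00356
At α=0.1: p < α → reject H₀

reject H₀: yes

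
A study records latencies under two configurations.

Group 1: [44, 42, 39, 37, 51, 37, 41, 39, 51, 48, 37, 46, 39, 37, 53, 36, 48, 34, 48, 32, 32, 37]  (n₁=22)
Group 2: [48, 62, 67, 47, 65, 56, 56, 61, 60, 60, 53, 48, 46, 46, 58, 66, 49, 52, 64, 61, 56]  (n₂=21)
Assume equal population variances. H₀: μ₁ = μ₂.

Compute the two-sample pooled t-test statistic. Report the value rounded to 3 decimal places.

test statistic = -7.358

x̄₁=41.273, s₁=6.371, n₁=22
x̄₂=56.238, s₂=6.964, n₂=21
s_p² = [21·6.371² + 20·6.964²]/41 = 44.4432
SE = √(s_p²·(1/22+1/21)) = 2.0338
t = (41.273−56.238)/2.0338 = -7.3582
df = 41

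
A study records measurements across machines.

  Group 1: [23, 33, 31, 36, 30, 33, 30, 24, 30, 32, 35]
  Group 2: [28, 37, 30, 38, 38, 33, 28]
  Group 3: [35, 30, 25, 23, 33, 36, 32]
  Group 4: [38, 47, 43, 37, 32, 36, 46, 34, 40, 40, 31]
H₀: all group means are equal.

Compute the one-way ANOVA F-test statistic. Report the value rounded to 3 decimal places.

test statistic = 6.424

Group means [30.64, 33.14, 30.57, 38.55], grand mean 33.528
SSB = Σnᵢ(x̄ᵢ−x̄)² = 431.128; SSW = ΣΣ(x−x̄ᵢ)² = 715.844
MSB = 431.128/3 = 143.7094; MSW = 715.844/32 = 22.3701
F = MSB/MSW = 6.4242
df = (3, 32)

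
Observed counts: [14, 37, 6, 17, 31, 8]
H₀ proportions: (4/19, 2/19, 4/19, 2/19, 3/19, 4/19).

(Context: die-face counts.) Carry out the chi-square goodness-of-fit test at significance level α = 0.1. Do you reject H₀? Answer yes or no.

reject H₀: yes

n = 113; E_i = n·p_i = [23.79, 11.89, 23.79, 11.89, 17.84, 23.79]
χ² = (14−23.79)²/23.79 + (37−11.89)²/11.89 + (6−23.79)²/23.79 + (17−11.89)²/11.89 + (31−17.84)²/17.84 + (8−23.79)²/23.79 = 92.6932
df = 5
p-value (upper-tail) = 0.00000
At α=0.1: p < α → reject H₀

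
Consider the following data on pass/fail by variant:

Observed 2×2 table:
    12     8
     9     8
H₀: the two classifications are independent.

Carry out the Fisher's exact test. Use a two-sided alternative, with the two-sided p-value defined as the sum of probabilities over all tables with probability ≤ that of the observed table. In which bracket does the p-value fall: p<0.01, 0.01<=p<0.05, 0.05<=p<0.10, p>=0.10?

p-value bracket: p>=0.10

Margins: r₁=20, r₂=17, c₁=21, c₂=16, n=37
p_obs = C(20,12)·C(17,9)/C(37,21); sum pmf over tables with pmf ≤ p_obs
p-value (two-sided) = 0.74631
→ bracket: p>=0.10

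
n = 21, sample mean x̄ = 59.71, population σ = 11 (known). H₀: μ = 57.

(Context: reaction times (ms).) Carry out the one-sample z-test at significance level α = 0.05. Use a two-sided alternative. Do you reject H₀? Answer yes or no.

SE = σ/√n = 11/√21 = 2.4004
z = (x̄−μ₀)/SE = (59.71−57)/2.4004 = 1.1290
p-value (two-sided) = 0.25891
At α=0.05: p ≥ α → fail to reject H₀

reject H₀: no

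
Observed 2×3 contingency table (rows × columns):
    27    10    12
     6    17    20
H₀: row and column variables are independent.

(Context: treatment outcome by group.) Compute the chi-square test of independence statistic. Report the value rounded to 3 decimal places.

Row totals [49, 43], col totals [33, 27, 32], n=92
χ² = (27−17.58)²/17.58 + (10−14.38)²/14.38 + (12−17.04)²/17.04 + (6−15.42)²/15.42 + (17−12.62)²/12.62 + (20−14.96)²/14.96 = 16.8589
df = 2

test statistic = 16.859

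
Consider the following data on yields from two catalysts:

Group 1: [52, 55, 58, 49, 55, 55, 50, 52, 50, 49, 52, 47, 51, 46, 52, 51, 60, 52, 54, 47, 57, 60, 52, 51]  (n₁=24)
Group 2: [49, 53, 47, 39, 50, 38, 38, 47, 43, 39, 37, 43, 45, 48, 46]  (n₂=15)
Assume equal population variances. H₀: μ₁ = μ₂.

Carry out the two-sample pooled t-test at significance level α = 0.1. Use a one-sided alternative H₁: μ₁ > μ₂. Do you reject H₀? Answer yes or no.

x̄₁=52.375, s₁=3.797, n₁=24
x̄₂=44.133, s₂=5.027, n₂=15
s_p² = [23·3.797² + 14·5.027²]/37 = 18.5232
SE = √(s_p²·(1/24+1/15)) = 1.4166
t = (52.375−44.133)/1.4166 = 5.8180
df = 37
p-value (one-sided, H₁ greater) = 0.00000
At α=0.1: p < α → reject H₀

reject H₀: yes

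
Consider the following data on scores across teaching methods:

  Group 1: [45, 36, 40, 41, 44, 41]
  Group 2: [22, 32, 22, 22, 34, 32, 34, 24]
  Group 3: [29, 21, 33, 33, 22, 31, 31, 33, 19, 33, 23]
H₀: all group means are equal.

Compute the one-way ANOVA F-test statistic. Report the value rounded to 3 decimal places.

test statistic = 15.023

Group means [41.17, 27.75, 28.00], grand mean 31.080
SSB = Σnᵢ(x̄ᵢ−x̄)² = 803.507; SSW = ΣΣ(x−x̄ᵢ)² = 588.333
MSB = 803.507/2 = 401.7533; MSW = 588.333/22 = 26.7424
F = MSB/MSW = 15.0231
df = (2, 22)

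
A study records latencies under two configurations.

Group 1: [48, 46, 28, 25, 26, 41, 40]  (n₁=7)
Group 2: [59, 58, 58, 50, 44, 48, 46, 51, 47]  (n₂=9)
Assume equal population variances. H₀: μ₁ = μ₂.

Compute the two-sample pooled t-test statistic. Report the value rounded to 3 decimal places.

x̄₁=36.286, s₁=9.742, n₁=7
x̄₂=51.222, s₂=5.718, n₂=9
s_p² = [6·9.742² + 8·5.718²]/14 = 59.3560
SE = √(s_p²·(1/7+1/9)) = 3.8826
t = (36.286−51.222)/3.8826 = -3.8470
df = 14

test statistic = -3.847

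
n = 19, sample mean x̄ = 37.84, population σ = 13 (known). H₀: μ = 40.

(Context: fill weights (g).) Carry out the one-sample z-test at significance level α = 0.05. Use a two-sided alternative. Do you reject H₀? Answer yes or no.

reject H₀: no

SE = σ/√n = 13/√19 = 2.9824
z = (x̄−μ₀)/SE = (37.84−40)/2.9824 = -0.7242
p-value (two-sided) = 0.46891
At α=0.05: p ≥ α → fail to reject H₀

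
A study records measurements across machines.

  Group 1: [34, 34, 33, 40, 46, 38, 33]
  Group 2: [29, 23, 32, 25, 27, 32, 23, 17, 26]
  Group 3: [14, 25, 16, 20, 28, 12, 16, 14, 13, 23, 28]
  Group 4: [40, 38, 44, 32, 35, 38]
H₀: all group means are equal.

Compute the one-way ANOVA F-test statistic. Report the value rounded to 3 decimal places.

Group means [36.86, 26.00, 19.00, 37.83], grand mean 28.121
SSB = Σnᵢ(x̄ᵢ−x̄)² = 2055.825; SSW = ΣΣ(x−x̄ᵢ)² = 775.690
MSB = 2055.825/3 = 685.2749; MSW = 775.690/29 = 26.7479
F = MSB/MSW = 25.6197
df = (3, 29)

test statistic = 25.620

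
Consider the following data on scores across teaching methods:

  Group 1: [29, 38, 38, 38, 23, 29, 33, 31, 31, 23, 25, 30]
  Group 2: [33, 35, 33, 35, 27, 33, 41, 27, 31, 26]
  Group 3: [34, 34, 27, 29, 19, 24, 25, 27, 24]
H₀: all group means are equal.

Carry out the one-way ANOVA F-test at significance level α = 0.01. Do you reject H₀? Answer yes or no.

Group means [30.67, 32.10, 27.00], grand mean 30.065
SSB = Σnᵢ(x̄ᵢ−x̄)² = 130.304; SSW = ΣΣ(x−x̄ᵢ)² = 699.567
MSB = 130.304/2 = 65.1522; MSW = 699.567/28 = 24.9845
F = MSB/MSW = 2.6077
df = (2, 28)
p-value (upper-tail) = 0.09151
At α=0.01: p ≥ α → fail to reject H₀

reject H₀: no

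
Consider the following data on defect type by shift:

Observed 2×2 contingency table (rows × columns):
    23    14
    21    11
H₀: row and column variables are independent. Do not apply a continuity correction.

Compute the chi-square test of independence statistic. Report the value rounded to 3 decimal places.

test statistic = 0.089

Row totals [37, 32], col totals [44, 25], n=69
χ² = (23−23.59)²/23.59 + (14−13.41)²/13.41 + (21−20.41)²/20.41 + (11−11.59)²/11.59 = 0.0891
df = 1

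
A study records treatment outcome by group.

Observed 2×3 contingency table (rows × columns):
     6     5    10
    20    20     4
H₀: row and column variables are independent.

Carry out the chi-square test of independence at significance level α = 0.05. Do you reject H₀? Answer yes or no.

Row totals [21, 44], col totals [26, 25, 14], n=65
χ² = (6−8.40)²/8.40 + (5−8.08)²/8.08 + (10−4.52)²/4.52 + (20−17.60)²/17.60 + (20−16.92)²/16.92 + (4−9.48)²/9.48 = 12.5417
df = 2
p-value (upper-tail) = 0.00189
At α=0.05: p < α → reject H₀

reject H₀: yes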